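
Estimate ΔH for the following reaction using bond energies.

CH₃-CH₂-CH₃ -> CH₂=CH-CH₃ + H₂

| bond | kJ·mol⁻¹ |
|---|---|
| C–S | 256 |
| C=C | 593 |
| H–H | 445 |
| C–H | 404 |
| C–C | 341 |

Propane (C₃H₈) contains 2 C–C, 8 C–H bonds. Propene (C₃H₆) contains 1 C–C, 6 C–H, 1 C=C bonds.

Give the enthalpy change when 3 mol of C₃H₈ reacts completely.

ΔH = +333 kJ

Bonds broken (reactants):
  C–C: 2 × 341 = 682
  C–H: 8 × 404 = 3232
  Σ(broken) = 3914 kJ
Bonds formed (products):
  C–C: 1 × 341 = 341
  C–H: 6 × 404 = 2424
  C=C: 1 × 593 = 593
  H–H: 1 × 445 = 445
  Σ(formed) = 3803 kJ
ΔH = Σ(broken) − Σ(formed) = 3914 − 3803 = +111 kJ
For 3× the reaction as written: 3 × (+111) = +333 kJ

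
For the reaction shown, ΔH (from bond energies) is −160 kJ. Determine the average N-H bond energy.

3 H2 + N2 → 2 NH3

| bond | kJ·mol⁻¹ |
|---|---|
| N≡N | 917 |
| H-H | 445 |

D(N-H) ≈ 402 kJ/mol

Let D be the N-H bond energy.
Σ(broken) = 3×445 + 1×917 = 2252
Σ(formed) = 6×D = 6D
ΔH = Σ(broken) − Σ(formed) = (2252) − (6D) = +2252 − 6D
Setting this equal to −160 kJ gives 6D = 2412, so D = 402 kJ/mol.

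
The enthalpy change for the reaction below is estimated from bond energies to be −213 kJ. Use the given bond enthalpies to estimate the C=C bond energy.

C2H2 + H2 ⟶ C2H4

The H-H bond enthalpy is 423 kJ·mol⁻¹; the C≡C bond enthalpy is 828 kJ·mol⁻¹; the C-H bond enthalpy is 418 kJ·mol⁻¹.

D(C=C) ≈ 628 kJ/mol

Let D be the C=C bond energy.
Σ(broken) = 1×828 + 2×418 + 1×423 = 2087
Σ(formed) = 4×418 + 1×D = 1672 + D
ΔH = Σ(broken) − Σ(formed) = (2087) − (1672 + D) = +415 − D
Setting this equal to −213 kJ gives D = 628 kJ/mol.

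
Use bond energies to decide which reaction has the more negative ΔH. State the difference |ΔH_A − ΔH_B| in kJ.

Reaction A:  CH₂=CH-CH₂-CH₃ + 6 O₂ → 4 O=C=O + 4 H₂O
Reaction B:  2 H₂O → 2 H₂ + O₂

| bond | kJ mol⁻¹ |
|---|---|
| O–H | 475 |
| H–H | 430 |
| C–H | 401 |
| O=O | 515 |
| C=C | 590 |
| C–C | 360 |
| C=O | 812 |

Reaction A, by 3213 kJ

Reaction A:
  Bonds broken (reactants):
    C–C: 2 × 360 = 720
    C–H: 8 × 401 = 3208
    C=C: 1 × 590 = 590
    O=O: 6 × 515 = 3090
    Σ(broken) = 7608 kJ
  Bonds formed (products):
    C=O: 8 × 812 = 6496
    O–H: 8 × 475 = 3800
    Σ(formed) = 10296 kJ
  ΔH_A = 7608 − 10296 = −2688 kJ
Reaction B:
  Bonds broken (reactants):
    O–H: 4 × 475 = 1900
    Σ(broken) = 1900 kJ
  Bonds formed (products):
    H–H: 2 × 430 = 860
    O=O: 1 × 515 = 515
    Σ(formed) = 1375 kJ
  ΔH_B = 1900 − 1375 = +525 kJ
ΔH_A − ΔH_B = −3213 kJ, so reaction A has the more negative ΔH; |ΔH_A − ΔH_B| = 3213 kJ.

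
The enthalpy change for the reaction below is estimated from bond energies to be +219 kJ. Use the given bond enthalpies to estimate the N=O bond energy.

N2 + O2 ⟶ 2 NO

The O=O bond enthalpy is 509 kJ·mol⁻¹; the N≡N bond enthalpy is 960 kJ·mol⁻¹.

D(N=O) ≈ 625 kJ/mol

Let D be the N=O bond energy.
Σ(broken) = 1×960 + 1×509 = 1469
Σ(formed) = 2×D = 2D
ΔH = Σ(broken) − Σ(formed) = (1469) − (2D) = +1469 − 2D
Setting this equal to +219 kJ gives 2D = 1250, so D = 625 kJ/mol.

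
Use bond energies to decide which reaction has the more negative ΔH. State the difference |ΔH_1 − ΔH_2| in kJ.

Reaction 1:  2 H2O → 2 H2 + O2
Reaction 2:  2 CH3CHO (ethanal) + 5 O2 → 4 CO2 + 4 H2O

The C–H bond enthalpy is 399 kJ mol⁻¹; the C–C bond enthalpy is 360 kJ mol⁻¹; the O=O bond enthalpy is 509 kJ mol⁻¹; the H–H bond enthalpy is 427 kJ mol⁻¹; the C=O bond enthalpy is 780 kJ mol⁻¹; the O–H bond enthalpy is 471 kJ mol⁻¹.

Reaction 2, by 2512 kJ

Reaction 1:
  Bonds broken (reactants):
    O–H: 4 × 471 = 1884
    Σ(broken) = 1884 kJ
  Bonds formed (products):
    H–H: 2 × 427 = 854
    O=O: 1 × 509 = 509
    Σ(formed) = 1363 kJ
  ΔH_1 = 1884 − 1363 = +521 kJ
Reaction 2:
  Bonds broken (reactants):
    C–C: 2 × 360 = 720
    C–H: 8 × 399 = 3192
    C=O: 2 × 780 = 1560
    O=O: 5 × 509 = 2545
    Σ(broken) = 8017 kJ
  Bonds formed (products):
    C=O: 8 × 780 = 6240
    O–H: 8 × 471 = 3768
    Σ(formed) = 10008 kJ
  ΔH_2 = 8017 − 10008 = −1991 kJ
ΔH_1 − ΔH_2 = +2512 kJ, so reaction 2 has the more negative ΔH; |ΔH_1 − ΔH_2| = 2512 kJ.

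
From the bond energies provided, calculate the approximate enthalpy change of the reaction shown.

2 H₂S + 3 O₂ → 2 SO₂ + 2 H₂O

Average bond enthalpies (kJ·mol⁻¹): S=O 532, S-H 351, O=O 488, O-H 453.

ΔH ≈ −1072 kJ

Bonds broken (reactants):
  O=O: 3 × 488 = 1464
  S-H: 4 × 351 = 1404
  Σ(broken) = 2868 kJ
Bonds formed (products):
  O-H: 4 × 453 = 1812
  S=O: 4 × 532 = 2128
  Σ(formed) = 3940 kJ
ΔH = Σ(broken) − Σ(formed) = 2868 − 3940 = −1072 kJ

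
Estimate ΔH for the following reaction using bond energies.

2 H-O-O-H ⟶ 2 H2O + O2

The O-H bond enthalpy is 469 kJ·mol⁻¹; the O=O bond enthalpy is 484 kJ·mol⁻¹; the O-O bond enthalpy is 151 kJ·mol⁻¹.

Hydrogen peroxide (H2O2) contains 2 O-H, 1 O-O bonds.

ΔH ≈ −182 kJ

Bonds broken (reactants):
  O-H: 4 × 469 = 1876
  O-O: 2 × 151 = 302
  Σ(broken) = 2178 kJ
Bonds formed (products):
  O-H: 4 × 469 = 1876
  O=O: 1 × 484 = 484
  Σ(formed) = 2360 kJ
ΔH = Σ(broken) − Σ(formed) = 2178 − 2360 = −182 kJ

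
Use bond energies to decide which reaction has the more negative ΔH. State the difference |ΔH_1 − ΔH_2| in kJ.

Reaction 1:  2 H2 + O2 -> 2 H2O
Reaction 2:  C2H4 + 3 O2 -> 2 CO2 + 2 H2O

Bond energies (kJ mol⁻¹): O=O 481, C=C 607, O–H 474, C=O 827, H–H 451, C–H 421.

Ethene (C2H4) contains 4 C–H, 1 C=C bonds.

Reaction 1:
  Bonds broken (reactants):
    H–H: 2 × 451 = 902
    O=O: 1 × 481 = 481
    Σ(broken) = 1383 kJ
  Bonds formed (products):
    O–H: 4 × 474 = 1896
    Σ(formed) = 1896 kJ
  ΔH_1 = 1383 − 1896 = −513 kJ
Reaction 2:
  Bonds broken (reactants):
    C–H: 4 × 421 = 1684
    C=C: 1 × 607 = 607
    O=O: 3 × 481 = 1443
    Σ(broken) = 3734 kJ
  Bonds formed (products):
    C=O: 4 × 827 = 3308
    O–H: 4 × 474 = 1896
    Σ(formed) = 5204 kJ
  ΔH_2 = 3734 − 5204 = −1470 kJ
ΔH_1 − ΔH_2 = +957 kJ, so reaction 2 has the more negative ΔH; |ΔH_1 − ΔH_2| = 957 kJ.

Reaction 2, by 957 kJ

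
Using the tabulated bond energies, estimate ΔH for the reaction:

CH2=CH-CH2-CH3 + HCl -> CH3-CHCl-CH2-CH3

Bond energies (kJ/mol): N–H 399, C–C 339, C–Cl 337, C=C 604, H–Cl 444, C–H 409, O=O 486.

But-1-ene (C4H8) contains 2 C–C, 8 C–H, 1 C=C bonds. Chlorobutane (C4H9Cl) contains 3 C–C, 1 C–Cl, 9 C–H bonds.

ΔH ≈ −37 kJ

Bonds broken (reactants):
  C–C: 2 × 339 = 678
  C–H: 8 × 409 = 3272
  C=C: 1 × 604 = 604
  H–Cl: 1 × 444 = 444
  Σ(broken) = 4998 kJ
Bonds formed (products):
  C–C: 3 × 339 = 1017
  C–Cl: 1 × 337 = 337
  C–H: 9 × 409 = 3681
  Σ(formed) = 5035 kJ
ΔH = Σ(broken) − Σ(formed) = 4998 − 5035 = −37 kJ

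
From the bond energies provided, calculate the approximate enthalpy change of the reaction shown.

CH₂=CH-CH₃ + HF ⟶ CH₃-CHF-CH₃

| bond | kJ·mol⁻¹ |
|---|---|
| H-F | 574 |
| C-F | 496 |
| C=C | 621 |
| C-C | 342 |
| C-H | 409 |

ΔH ≈ −52 kJ

Bonds broken (reactants):
  C-C: 1 × 342 = 342
  C-H: 6 × 409 = 2454
  C=C: 1 × 621 = 621
  H-F: 1 × 574 = 574
  Σ(broken) = 3991 kJ
Bonds formed (products):
  C-C: 2 × 342 = 684
  C-F: 1 × 496 = 496
  C-H: 7 × 409 = 2863
  Σ(formed) = 4043 kJ
ΔH = Σ(broken) − Σ(formed) = 3991 − 4043 = −52 kJ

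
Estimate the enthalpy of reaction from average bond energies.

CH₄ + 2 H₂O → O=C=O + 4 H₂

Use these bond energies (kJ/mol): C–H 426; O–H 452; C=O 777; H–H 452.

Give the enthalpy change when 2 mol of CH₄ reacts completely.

Bonds broken (reactants):
  C–H: 4 × 426 = 1704
  O–H: 4 × 452 = 1808
  Σ(broken) = 3512 kJ
Bonds formed (products):
  C=O: 2 × 777 = 1554
  H–H: 4 × 452 = 1808
  Σ(formed) = 3362 kJ
ΔH = Σ(broken) − Σ(formed) = 3512 − 3362 = +150 kJ
For 2× the reaction as written: 2 × (+150) = +300 kJ

ΔH = +300 kJ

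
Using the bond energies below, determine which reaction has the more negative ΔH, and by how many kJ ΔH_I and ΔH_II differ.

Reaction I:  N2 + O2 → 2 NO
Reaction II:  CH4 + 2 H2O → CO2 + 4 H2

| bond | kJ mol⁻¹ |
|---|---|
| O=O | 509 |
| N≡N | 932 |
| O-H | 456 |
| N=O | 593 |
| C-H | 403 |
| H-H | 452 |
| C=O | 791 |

Reaction II, by 209 kJ

Reaction I:
  Bonds broken (reactants):
    N≡N: 1 × 932 = 932
    O=O: 1 × 509 = 509
    Σ(broken) = 1441 kJ
  Bonds formed (products):
    N=O: 2 × 593 = 1186
    Σ(formed) = 1186 kJ
  ΔH_I = 1441 − 1186 = +255 kJ
Reaction II:
  Bonds broken (reactants):
    C-H: 4 × 403 = 1612
    O-H: 4 × 456 = 1824
    Σ(broken) = 3436 kJ
  Bonds formed (products):
    C=O: 2 × 791 = 1582
    H-H: 4 × 452 = 1808
    Σ(formed) = 3390 kJ
  ΔH_II = 3436 − 3390 = +46 kJ
ΔH_I − ΔH_II = +209 kJ, so reaction II has the more negative ΔH; |ΔH_I − ΔH_II| = 209 kJ.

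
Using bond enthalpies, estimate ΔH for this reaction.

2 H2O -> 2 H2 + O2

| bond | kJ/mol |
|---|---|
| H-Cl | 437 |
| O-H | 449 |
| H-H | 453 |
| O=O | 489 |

ΔH ≈ +401 kJ

Bonds broken (reactants):
  O-H: 4 × 449 = 1796
  Σ(broken) = 1796 kJ
Bonds formed (products):
  H-H: 2 × 453 = 906
  O=O: 1 × 489 = 489
  Σ(formed) = 1395 kJ
ΔH = Σ(broken) − Σ(formed) = 1796 − 1395 = +401 kJ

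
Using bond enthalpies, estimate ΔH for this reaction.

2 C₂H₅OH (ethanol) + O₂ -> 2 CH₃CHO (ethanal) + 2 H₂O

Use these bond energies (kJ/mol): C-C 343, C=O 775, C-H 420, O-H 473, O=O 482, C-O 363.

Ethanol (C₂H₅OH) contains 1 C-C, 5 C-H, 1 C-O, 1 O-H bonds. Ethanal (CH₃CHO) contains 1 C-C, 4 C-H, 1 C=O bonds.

ΔH ≈ −448 kJ

Bonds broken (reactants):
  C-C: 2 × 343 = 686
  C-H: 10 × 420 = 4200
  C-O: 2 × 363 = 726
  O-H: 2 × 473 = 946
  O=O: 1 × 482 = 482
  Σ(broken) = 7040 kJ
Bonds formed (products):
  C-C: 2 × 343 = 686
  C-H: 8 × 420 = 3360
  C=O: 2 × 775 = 1550
  O-H: 4 × 473 = 1892
  Σ(formed) = 7488 kJ
ΔH = Σ(broken) − Σ(formed) = 7040 − 7488 = −448 kJ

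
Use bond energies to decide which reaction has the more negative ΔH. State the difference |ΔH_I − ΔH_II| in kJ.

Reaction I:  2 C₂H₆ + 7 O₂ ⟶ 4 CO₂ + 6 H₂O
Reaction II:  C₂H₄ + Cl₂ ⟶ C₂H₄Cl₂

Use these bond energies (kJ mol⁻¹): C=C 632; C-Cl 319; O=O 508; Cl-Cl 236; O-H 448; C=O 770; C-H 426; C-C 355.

Reaction I, by 2033 kJ

Reaction I:
  Bonds broken (reactants):
    C-C: 2 × 355 = 710
    C-H: 12 × 426 = 5112
    O=O: 7 × 508 = 3556
    Σ(broken) = 9378 kJ
  Bonds formed (products):
    C=O: 8 × 770 = 6160
    O-H: 12 × 448 = 5376
    Σ(formed) = 11536 kJ
  ΔH_I = 9378 − 11536 = −2158 kJ
Reaction II:
  Bonds broken (reactants):
    C-H: 4 × 426 = 1704
    C=C: 1 × 632 = 632
    Cl-Cl: 1 × 236 = 236
    Σ(broken) = 2572 kJ
  Bonds formed (products):
    C-C: 1 × 355 = 355
    C-Cl: 2 × 319 = 638
    C-H: 4 × 426 = 1704
    Σ(formed) = 2697 kJ
  ΔH_II = 2572 − 2697 = −125 kJ
ΔH_I − ΔH_II = −2033 kJ, so reaction I has the more negative ΔH; |ΔH_I − ΔH_II| = 2033 kJ.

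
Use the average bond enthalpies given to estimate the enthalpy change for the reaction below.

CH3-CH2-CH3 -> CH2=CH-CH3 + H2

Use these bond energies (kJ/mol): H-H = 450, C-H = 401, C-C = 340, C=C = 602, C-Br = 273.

Bonds broken (reactants):
  C-C: 2 × 340 = 680
  C-H: 8 × 401 = 3208
  Σ(broken) = 3888 kJ
Bonds formed (products):
  C-C: 1 × 340 = 340
  C-H: 6 × 401 = 2406
  C=C: 1 × 602 = 602
  H-H: 1 × 450 = 450
  Σ(formed) = 3798 kJ
ΔH = Σ(broken) − Σ(formed) = 3888 − 3798 = +90 kJ

ΔH ≈ +90 kJ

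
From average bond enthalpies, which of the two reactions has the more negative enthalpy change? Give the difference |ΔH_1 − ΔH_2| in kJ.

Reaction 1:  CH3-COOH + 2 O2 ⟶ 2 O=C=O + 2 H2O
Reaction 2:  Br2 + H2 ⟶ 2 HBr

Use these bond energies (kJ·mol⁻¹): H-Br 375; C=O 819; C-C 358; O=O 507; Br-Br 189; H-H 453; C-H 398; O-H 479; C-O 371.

Reaction 1, by 849 kJ

Reaction 1:
  Bonds broken (reactants):
    C-C: 1 × 358 = 358
    C-H: 3 × 398 = 1194
    C-O: 1 × 371 = 371
    C=O: 1 × 819 = 819
    O-H: 1 × 479 = 479
    O=O: 2 × 507 = 1014
    Σ(broken) = 4235 kJ
  Bonds formed (products):
    C=O: 4 × 819 = 3276
    O-H: 4 × 479 = 1916
    Σ(formed) = 5192 kJ
  ΔH_1 = 4235 − 5192 = −957 kJ
Reaction 2:
  Bonds broken (reactants):
    Br-Br: 1 × 189 = 189
    H-H: 1 × 453 = 453
    Σ(broken) = 642 kJ
  Bonds formed (products):
    H-Br: 2 × 375 = 750
    Σ(formed) = 750 kJ
  ΔH_2 = 642 − 750 = −108 kJ
ΔH_1 − ΔH_2 = −849 kJ, so reaction 1 has the more negative ΔH; |ΔH_1 − ΔH_2| = 849 kJ.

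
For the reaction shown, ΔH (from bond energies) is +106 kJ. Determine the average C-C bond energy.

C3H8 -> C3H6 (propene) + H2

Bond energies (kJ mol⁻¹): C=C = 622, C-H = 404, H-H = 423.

Let D be the C-C bond energy.
Σ(broken) = 2×D + 8×404 = 3232 + 2D
Σ(formed) = 1×D + 6×404 + 1×622 + 1×423 = 3469 + D
ΔH = Σ(broken) − Σ(formed) = (3232 + 2D) − (3469 + D) = −237 + D
Setting this equal to +106 kJ gives D = 343 kJ/mol.

D(C-C) ≈ 343 kJ/mol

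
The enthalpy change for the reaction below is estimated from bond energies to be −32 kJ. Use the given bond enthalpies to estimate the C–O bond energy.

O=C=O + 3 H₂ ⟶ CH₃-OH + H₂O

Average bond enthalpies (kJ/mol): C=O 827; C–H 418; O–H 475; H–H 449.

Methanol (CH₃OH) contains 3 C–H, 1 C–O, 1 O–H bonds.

Let D be the C–O bond energy.
Σ(broken) = 2×827 + 3×449 = 3001
Σ(formed) = 3×418 + 1×D + 3×475 = 2679 + D
ΔH = Σ(broken) − Σ(formed) = (3001) − (2679 + D) = +322 − D
Setting this equal to −32 kJ gives D = 354 kJ/mol.

D(C–O) ≈ 354 kJ/mol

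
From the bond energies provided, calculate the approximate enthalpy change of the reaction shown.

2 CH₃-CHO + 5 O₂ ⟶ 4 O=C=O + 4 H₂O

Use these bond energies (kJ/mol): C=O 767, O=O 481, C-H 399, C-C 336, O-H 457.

Bonds broken (reactants):
  C-C: 2 × 336 = 672
  C-H: 8 × 399 = 3192
  C=O: 2 × 767 = 1534
  O=O: 5 × 481 = 2405
  Σ(broken) = 7803 kJ
Bonds formed (products):
  C=O: 8 × 767 = 6136
  O-H: 8 × 457 = 3656
  Σ(formed) = 9792 kJ
ΔH = Σ(broken) − Σ(formed) = 7803 − 9792 = −1989 kJ

ΔH ≈ −1989 kJ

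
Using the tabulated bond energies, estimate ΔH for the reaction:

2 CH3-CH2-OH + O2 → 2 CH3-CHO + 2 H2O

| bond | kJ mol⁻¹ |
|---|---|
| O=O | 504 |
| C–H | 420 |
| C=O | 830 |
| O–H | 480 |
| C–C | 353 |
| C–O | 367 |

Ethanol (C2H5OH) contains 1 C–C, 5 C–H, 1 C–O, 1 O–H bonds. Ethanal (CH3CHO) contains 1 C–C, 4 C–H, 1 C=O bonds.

Bonds broken (reactants):
  C–C: 2 × 353 = 706
  C–H: 10 × 420 = 4200
  C–O: 2 × 367 = 734
  O–H: 2 × 480 = 960
  O=O: 1 × 504 = 504
  Σ(broken) = 7104 kJ
Bonds formed (products):
  C–C: 2 × 353 = 706
  C–H: 8 × 420 = 3360
  C=O: 2 × 830 = 1660
  O–H: 4 × 480 = 1920
  Σ(formed) = 7646 kJ
ΔH = Σ(broken) − Σ(formed) = 7104 − 7646 = −542 kJ

ΔH ≈ −542 kJ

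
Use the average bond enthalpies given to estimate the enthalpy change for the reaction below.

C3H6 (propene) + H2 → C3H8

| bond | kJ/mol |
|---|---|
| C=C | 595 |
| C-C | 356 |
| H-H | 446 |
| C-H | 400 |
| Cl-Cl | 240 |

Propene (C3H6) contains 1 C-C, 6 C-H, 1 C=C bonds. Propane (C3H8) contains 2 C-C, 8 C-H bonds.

ΔH ≈ −115 kJ

Bonds broken (reactants):
  C-C: 1 × 356 = 356
  C-H: 6 × 400 = 2400
  C=C: 1 × 595 = 595
  H-H: 1 × 446 = 446
  Σ(broken) = 3797 kJ
Bonds formed (products):
  C-C: 2 × 356 = 712
  C-H: 8 × 400 = 3200
  Σ(formed) = 3912 kJ
ΔH = Σ(broken) − Σ(formed) = 3797 − 3912 = −115 kJ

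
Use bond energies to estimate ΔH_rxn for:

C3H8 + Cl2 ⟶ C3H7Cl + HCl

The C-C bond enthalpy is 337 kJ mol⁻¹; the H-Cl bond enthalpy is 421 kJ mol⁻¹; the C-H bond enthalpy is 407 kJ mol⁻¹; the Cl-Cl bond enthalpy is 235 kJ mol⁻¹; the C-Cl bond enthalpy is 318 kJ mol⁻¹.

Bonds broken (reactants):
  C-C: 2 × 337 = 674
  C-H: 8 × 407 = 3256
  Cl-Cl: 1 × 235 = 235
  Σ(broken) = 4165 kJ
Bonds formed (products):
  C-C: 2 × 337 = 674
  C-Cl: 1 × 318 = 318
  C-H: 7 × 407 = 2849
  H-Cl: 1 × 421 = 421
  Σ(formed) = 4262 kJ
ΔH = Σ(broken) − Σ(formed) = 4165 − 4262 = −97 kJ

ΔH ≈ −97 kJ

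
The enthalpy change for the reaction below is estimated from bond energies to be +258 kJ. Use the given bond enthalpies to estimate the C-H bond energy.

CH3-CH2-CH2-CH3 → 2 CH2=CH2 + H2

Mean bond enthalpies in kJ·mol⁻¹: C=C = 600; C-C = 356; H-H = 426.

D(C-H) ≈ 408 kJ/mol

Let D be the C-H bond energy.
Σ(broken) = 3×356 + 10×D = 1068 + 10D
Σ(formed) = 8×D + 2×600 + 1×426 = 1626 + 8D
ΔH = Σ(broken) − Σ(formed) = (1068 + 10D) − (1626 + 8D) = −558 + 2D
Setting this equal to +258 kJ gives 2D = 816, so D = 408 kJ/mol.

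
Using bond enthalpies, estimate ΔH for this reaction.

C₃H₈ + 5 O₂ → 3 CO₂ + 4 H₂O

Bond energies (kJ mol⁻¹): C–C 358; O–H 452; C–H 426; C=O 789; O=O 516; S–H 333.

Bonds broken (reactants):
  C–C: 2 × 358 = 716
  C–H: 8 × 426 = 3408
  O=O: 5 × 516 = 2580
  Σ(broken) = 6704 kJ
Bonds formed (products):
  C=O: 6 × 789 = 4734
  O–H: 8 × 452 = 3616
  Σ(formed) = 8350 kJ
ΔH = Σ(broken) − Σ(formed) = 6704 − 8350 = −1646 kJ

ΔH ≈ −1646 kJ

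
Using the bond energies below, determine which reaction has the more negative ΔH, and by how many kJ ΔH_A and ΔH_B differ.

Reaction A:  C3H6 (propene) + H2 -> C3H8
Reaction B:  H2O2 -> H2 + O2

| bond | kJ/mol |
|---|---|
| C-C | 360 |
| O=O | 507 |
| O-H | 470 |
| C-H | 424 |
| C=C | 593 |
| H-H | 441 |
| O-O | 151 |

Reaction A, by 317 kJ

Reaction A:
  Bonds broken (reactants):
    C-C: 1 × 360 = 360
    C-H: 6 × 424 = 2544
    C=C: 1 × 593 = 593
    H-H: 1 × 441 = 441
    Σ(broken) = 3938 kJ
  Bonds formed (products):
    C-C: 2 × 360 = 720
    C-H: 8 × 424 = 3392
    Σ(formed) = 4112 kJ
  ΔH_A = 3938 − 4112 = −174 kJ
Reaction B:
  Bonds broken (reactants):
    O-H: 2 × 470 = 940
    O-O: 1 × 151 = 151
    Σ(broken) = 1091 kJ
  Bonds formed (products):
    H-H: 1 × 441 = 441
    O=O: 1 × 507 = 507
    Σ(formed) = 948 kJ
  ΔH_B = 1091 − 948 = +143 kJ
ΔH_A − ΔH_B = −317 kJ, so reaction A has the more negative ΔH; |ΔH_A − ΔH_B| = 317 kJ.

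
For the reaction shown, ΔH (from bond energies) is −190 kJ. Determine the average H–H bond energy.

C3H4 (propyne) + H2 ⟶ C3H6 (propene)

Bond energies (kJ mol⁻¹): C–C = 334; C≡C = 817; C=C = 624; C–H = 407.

Let D be the H–H bond energy.
Σ(broken) = 1×817 + 1×334 + 4×407 + 1×D = 2779 + D
Σ(formed) = 1×334 + 6×407 + 1×624 = 3400
ΔH = Σ(broken) − Σ(formed) = (2779 + D) − (3400) = −621 + D
Setting this equal to −190 kJ gives D = 431 kJ/mol.

D(H–H) ≈ 431 kJ/mol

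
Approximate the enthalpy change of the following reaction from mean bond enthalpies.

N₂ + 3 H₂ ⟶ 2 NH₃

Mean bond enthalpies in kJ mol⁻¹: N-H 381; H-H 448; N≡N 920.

ΔH ≈ −22 kJ

Bonds broken (reactants):
  H-H: 3 × 448 = 1344
  N≡N: 1 × 920 = 920
  Σ(broken) = 2264 kJ
Bonds formed (products):
  N-H: 6 × 381 = 2286
  Σ(formed) = 2286 kJ
ΔH = Σ(broken) − Σ(formed) = 2264 − 2286 = −22 kJ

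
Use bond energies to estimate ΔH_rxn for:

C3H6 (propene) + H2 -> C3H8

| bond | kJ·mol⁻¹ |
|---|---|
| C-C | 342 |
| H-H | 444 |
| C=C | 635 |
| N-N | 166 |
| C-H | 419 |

ΔH ≈ −101 kJ

Bonds broken (reactants):
  C-C: 1 × 342 = 342
  C-H: 6 × 419 = 2514
  C=C: 1 × 635 = 635
  H-H: 1 × 444 = 444
  Σ(broken) = 3935 kJ
Bonds formed (products):
  C-C: 2 × 342 = 684
  C-H: 8 × 419 = 3352
  Σ(formed) = 4036 kJ
ΔH = Σ(broken) − Σ(formed) = 3935 − 4036 = −101 kJ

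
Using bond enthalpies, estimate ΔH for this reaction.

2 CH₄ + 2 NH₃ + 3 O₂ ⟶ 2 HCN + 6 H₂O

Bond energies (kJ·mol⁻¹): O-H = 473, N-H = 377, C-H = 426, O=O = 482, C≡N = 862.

Bonds broken (reactants):
  C-H: 8 × 426 = 3408
  N-H: 6 × 377 = 2262
  O=O: 3 × 482 = 1446
  Σ(broken) = 7116 kJ
Bonds formed (products):
  C≡N: 2 × 862 = 1724
  C-H: 2 × 426 = 852
  O-H: 12 × 473 = 5676
  Σ(formed) = 8252 kJ
ΔH = Σ(broken) − Σ(formed) = 7116 − 8252 = −1136 kJ

ΔH ≈ −1136 kJ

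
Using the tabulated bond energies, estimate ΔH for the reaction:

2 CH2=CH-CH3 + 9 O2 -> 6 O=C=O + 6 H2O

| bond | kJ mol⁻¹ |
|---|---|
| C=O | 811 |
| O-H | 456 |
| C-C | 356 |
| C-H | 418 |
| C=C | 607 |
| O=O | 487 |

ΔH ≈ −3879 kJ

Bonds broken (reactants):
  C-C: 2 × 356 = 712
  C-H: 12 × 418 = 5016
  C=C: 2 × 607 = 1214
  O=O: 9 × 487 = 4383
  Σ(broken) = 11325 kJ
Bonds formed (products):
  C=O: 12 × 811 = 9732
  O-H: 12 × 456 = 5472
  Σ(formed) = 15204 kJ
ΔH = Σ(broken) − Σ(formed) = 11325 − 15204 = −3879 kJ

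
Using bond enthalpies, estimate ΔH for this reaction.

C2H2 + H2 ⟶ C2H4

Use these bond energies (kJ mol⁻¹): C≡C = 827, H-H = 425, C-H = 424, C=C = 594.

ΔH ≈ −190 kJ

Bonds broken (reactants):
  C≡C: 1 × 827 = 827
  C-H: 2 × 424 = 848
  H-H: 1 × 425 = 425
  Σ(broken) = 2100 kJ
Bonds formed (products):
  C-H: 4 × 424 = 1696
  C=C: 1 × 594 = 594
  Σ(formed) = 2290 kJ
ΔH = Σ(broken) − Σ(formed) = 2100 − 2290 = −190 kJ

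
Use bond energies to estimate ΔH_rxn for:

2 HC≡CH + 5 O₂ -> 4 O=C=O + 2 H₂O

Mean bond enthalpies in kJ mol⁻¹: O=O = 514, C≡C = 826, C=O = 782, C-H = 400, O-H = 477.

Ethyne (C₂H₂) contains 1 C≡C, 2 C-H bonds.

ΔH ≈ −2342 kJ

Bonds broken (reactants):
  C≡C: 2 × 826 = 1652
  C-H: 4 × 400 = 1600
  O=O: 5 × 514 = 2570
  Σ(broken) = 5822 kJ
Bonds formed (products):
  C=O: 8 × 782 = 6256
  O-H: 4 × 477 = 1908
  Σ(formed) = 8164 kJ
ΔH = Σ(broken) − Σ(formed) = 5822 − 8164 = −2342 kJ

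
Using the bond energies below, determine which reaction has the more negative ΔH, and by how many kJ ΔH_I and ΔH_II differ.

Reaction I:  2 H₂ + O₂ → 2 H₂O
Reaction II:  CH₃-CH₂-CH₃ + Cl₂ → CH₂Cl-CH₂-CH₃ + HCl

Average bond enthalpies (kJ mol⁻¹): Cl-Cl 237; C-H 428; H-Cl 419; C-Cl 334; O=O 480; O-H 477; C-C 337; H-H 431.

Reaction I:
  Bonds broken (reactants):
    H-H: 2 × 431 = 862
    O=O: 1 × 480 = 480
    Σ(broken) = 1342 kJ
  Bonds formed (products):
    O-H: 4 × 477 = 1908
    Σ(formed) = 1908 kJ
  ΔH_I = 1342 − 1908 = −566 kJ
Reaction II:
  Bonds broken (reactants):
    C-C: 2 × 337 = 674
    C-H: 8 × 428 = 3424
    Cl-Cl: 1 × 237 = 237
    Σ(broken) = 4335 kJ
  Bonds formed (products):
    C-C: 2 × 337 = 674
    C-Cl: 1 × 334 = 334
    C-H: 7 × 428 = 2996
    H-Cl: 1 × 419 = 419
    Σ(formed) = 4423 kJ
  ΔH_II = 4335 − 4423 = −88 kJ
ΔH_I − ΔH_II = −478 kJ, so reaction I has the more negative ΔH; |ΔH_I − ΔH_II| = 478 kJ.

Reaction I, by 478 kJ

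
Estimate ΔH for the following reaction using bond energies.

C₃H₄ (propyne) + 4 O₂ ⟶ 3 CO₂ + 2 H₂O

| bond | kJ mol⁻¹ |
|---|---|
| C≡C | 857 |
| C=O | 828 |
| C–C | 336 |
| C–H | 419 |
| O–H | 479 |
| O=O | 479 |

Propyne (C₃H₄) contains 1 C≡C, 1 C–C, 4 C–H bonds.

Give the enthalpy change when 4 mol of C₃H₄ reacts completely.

Bonds broken (reactants):
  C≡C: 1 × 857 = 857
  C–C: 1 × 336 = 336
  C–H: 4 × 419 = 1676
  O=O: 4 × 479 = 1916
  Σ(broken) = 4785 kJ
Bonds formed (products):
  C=O: 6 × 828 = 4968
  O–H: 4 × 479 = 1916
  Σ(formed) = 6884 kJ
ΔH = Σ(broken) − Σ(formed) = 4785 − 6884 = −2099 kJ
For 4× the reaction as written: 4 × (−2099) = −8396 kJ

ΔH = −8396 kJ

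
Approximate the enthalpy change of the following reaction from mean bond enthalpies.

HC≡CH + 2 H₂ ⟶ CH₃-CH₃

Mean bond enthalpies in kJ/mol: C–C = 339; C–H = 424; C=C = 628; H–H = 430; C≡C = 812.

Bonds broken (reactants):
  C≡C: 1 × 812 = 812
  C–H: 2 × 424 = 848
  H–H: 2 × 430 = 860
  Σ(broken) = 2520 kJ
Bonds formed (products):
  C–C: 1 × 339 = 339
  C–H: 6 × 424 = 2544
  Σ(formed) = 2883 kJ
ΔH = Σ(broken) − Σ(formed) = 2520 − 2883 = −363 kJ

ΔH ≈ −363 kJ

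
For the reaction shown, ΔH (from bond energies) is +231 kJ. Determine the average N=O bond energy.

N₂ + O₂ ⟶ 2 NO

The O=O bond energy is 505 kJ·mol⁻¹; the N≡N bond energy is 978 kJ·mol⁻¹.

Let D be the N=O bond energy.
Σ(broken) = 1×978 + 1×505 = 1483
Σ(formed) = 2×D = 2D
ΔH = Σ(broken) − Σ(formed) = (1483) − (2D) = +1483 − 2D
Setting this equal to +231 kJ gives 2D = 1252, so D = 626 kJ/mol.

D(N=O) ≈ 626 kJ/mol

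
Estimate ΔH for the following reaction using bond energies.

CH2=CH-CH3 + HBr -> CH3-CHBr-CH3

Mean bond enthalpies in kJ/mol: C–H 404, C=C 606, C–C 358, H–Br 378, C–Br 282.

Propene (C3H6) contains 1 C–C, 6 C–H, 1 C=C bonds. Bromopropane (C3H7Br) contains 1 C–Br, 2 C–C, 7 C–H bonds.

ΔH ≈ −60 kJ

Bonds broken (reactants):
  C–C: 1 × 358 = 358
  C–H: 6 × 404 = 2424
  C=C: 1 × 606 = 606
  H–Br: 1 × 378 = 378
  Σ(broken) = 3766 kJ
Bonds formed (products):
  C–Br: 1 × 282 = 282
  C–C: 2 × 358 = 716
  C–H: 7 × 404 = 2828
  Σ(formed) = 3826 kJ
ΔH = Σ(broken) − Σ(formed) = 3766 − 3826 = −60 kJ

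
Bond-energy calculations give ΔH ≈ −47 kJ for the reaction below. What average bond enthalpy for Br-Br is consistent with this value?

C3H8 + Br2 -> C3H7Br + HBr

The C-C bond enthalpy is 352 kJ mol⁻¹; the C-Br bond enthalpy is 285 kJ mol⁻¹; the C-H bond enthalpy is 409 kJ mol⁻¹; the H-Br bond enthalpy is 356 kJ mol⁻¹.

Let D be the Br-Br bond energy.
Σ(broken) = 1×D + 2×352 + 8×409 = 3976 + D
Σ(formed) = 1×285 + 2×352 + 7×409 + 1×356 = 4208
ΔH = Σ(broken) − Σ(formed) = (3976 + D) − (4208) = −232 + D
Setting this equal to −47 kJ gives D = 185 kJ/mol.

D(Br-Br) ≈ 185 kJ/mol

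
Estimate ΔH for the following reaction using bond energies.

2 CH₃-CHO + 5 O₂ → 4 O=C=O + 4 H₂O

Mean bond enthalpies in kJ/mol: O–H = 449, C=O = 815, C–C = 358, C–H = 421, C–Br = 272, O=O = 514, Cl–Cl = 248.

Bonds broken (reactants):
  C–C: 2 × 358 = 716
  C–H: 8 × 421 = 3368
  C=O: 2 × 815 = 1630
  O=O: 5 × 514 = 2570
  Σ(broken) = 8284 kJ
Bonds formed (products):
  C=O: 8 × 815 = 6520
  O–H: 8 × 449 = 3592
  Σ(formed) = 10112 kJ
ΔH = Σ(broken) − Σ(formed) = 8284 − 10112 = −1828 kJ

ΔH ≈ −1828 kJ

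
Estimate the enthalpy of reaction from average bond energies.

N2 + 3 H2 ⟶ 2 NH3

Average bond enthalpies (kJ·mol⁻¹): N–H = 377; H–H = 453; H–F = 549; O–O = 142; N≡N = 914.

ΔH ≈ +11 kJ

Bonds broken (reactants):
  H–H: 3 × 453 = 1359
  N≡N: 1 × 914 = 914
  Σ(broken) = 2273 kJ
Bonds formed (products):
  N–H: 6 × 377 = 2262
  Σ(formed) = 2262 kJ
ΔH = Σ(broken) − Σ(formed) = 2273 − 2262 = +11 kJ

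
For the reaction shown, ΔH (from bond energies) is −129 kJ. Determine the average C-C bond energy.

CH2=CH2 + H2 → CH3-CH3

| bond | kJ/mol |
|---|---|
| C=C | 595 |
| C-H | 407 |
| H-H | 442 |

Let D be the C-C bond energy.
Σ(broken) = 4×407 + 1×595 + 1×442 = 2665
Σ(formed) = 1×D + 6×407 = 2442 + D
ΔH = Σ(broken) − Σ(formed) = (2665) − (2442 + D) = +223 − D
Setting this equal to −129 kJ gives D = 352 kJ/mol.

D(C-C) ≈ 352 kJ/mol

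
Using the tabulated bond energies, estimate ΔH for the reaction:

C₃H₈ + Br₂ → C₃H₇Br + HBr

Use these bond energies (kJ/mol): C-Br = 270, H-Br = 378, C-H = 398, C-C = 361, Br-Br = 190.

ΔH ≈ −60 kJ

Bonds broken (reactants):
  Br-Br: 1 × 190 = 190
  C-C: 2 × 361 = 722
  C-H: 8 × 398 = 3184
  Σ(broken) = 4096 kJ
Bonds formed (products):
  C-Br: 1 × 270 = 270
  C-C: 2 × 361 = 722
  C-H: 7 × 398 = 2786
  H-Br: 1 × 378 = 378
  Σ(formed) = 4156 kJ
ΔH = Σ(broken) − Σ(formed) = 4096 − 4156 = −60 kJ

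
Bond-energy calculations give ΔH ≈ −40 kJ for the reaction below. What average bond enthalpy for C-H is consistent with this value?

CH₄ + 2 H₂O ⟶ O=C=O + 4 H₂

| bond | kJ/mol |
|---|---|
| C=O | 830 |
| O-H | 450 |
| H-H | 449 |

Let D be the C-H bond energy.
Σ(broken) = 4×D + 4×450 = 1800 + 4D
Σ(formed) = 2×830 + 4×449 = 3456
ΔH = Σ(broken) − Σ(formed) = (1800 + 4D) − (3456) = −1656 + 4D
Setting this equal to −40 kJ gives 4D = 1616, so D = 404 kJ/mol.

D(C-H) ≈ 404 kJ/mol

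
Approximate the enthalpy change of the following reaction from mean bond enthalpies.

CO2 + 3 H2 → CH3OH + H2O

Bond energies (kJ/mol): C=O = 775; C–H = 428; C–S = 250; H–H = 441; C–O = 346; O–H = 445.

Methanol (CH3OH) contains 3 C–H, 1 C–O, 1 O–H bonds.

ΔH ≈ −92 kJ

Bonds broken (reactants):
  C=O: 2 × 775 = 1550
  H–H: 3 × 441 = 1323
  Σ(broken) = 2873 kJ
Bonds formed (products):
  C–H: 3 × 428 = 1284
  C–O: 1 × 346 = 346
  O–H: 3 × 445 = 1335
  Σ(formed) = 2965 kJ
ΔH = Σ(broken) − Σ(formed) = 2873 − 2965 = −92 kJ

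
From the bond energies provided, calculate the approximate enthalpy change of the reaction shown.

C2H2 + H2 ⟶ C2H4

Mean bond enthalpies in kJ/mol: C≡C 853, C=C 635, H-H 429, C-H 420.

Bonds broken (reactants):
  C≡C: 1 × 853 = 853
  C-H: 2 × 420 = 840
  H-H: 1 × 429 = 429
  Σ(broken) = 2122 kJ
Bonds formed (products):
  C-H: 4 × 420 = 1680
  C=C: 1 × 635 = 635
  Σ(formed) = 2315 kJ
ΔH = Σ(broken) − Σ(formed) = 2122 − 2315 = −193 kJ

ΔH ≈ −193 kJ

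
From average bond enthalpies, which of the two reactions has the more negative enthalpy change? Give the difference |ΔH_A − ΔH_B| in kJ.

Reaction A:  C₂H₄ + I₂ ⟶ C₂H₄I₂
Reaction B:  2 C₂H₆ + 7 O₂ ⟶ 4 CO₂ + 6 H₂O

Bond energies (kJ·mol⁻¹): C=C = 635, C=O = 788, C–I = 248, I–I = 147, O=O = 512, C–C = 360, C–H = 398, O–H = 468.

Reaction B, by 2766 kJ

Reaction A:
  Bonds broken (reactants):
    C–H: 4 × 398 = 1592
    C=C: 1 × 635 = 635
    I–I: 1 × 147 = 147
    Σ(broken) = 2374 kJ
  Bonds formed (products):
    C–C: 1 × 360 = 360
    C–H: 4 × 398 = 1592
    C–I: 2 × 248 = 496
    Σ(formed) = 2448 kJ
  ΔH_A = 2374 − 2448 = −74 kJ
Reaction B:
  Bonds broken (reactants):
    C–C: 2 × 360 = 720
    C–H: 12 × 398 = 4776
    O=O: 7 × 512 = 3584
    Σ(broken) = 9080 kJ
  Bonds formed (products):
    C=O: 8 × 788 = 6304
    O–H: 12 × 468 = 5616
    Σ(formed) = 11920 kJ
  ΔH_B = 9080 − 11920 = −2840 kJ
ΔH_A − ΔH_B = +2766 kJ, so reaction B has the more negative ΔH; |ΔH_A − ΔH_B| = 2766 kJ.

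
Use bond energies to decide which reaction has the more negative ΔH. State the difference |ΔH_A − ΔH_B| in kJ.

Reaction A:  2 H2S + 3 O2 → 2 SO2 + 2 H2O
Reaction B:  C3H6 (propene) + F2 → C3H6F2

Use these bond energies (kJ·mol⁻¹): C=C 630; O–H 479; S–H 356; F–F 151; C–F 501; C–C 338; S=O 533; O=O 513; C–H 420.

Reaction A:
  Bonds broken (reactants):
    O=O: 3 × 513 = 1539
    S–H: 4 × 356 = 1424
    Σ(broken) = 2963 kJ
  Bonds formed (products):
    O–H: 4 × 479 = 1916
    S=O: 4 × 533 = 2132
    Σ(formed) = 4048 kJ
  ΔH_A = 2963 − 4048 = −1085 kJ
Reaction B:
  Bonds broken (reactants):
    C–C: 1 × 338 = 338
    C–H: 6 × 420 = 2520
    C=C: 1 × 630 = 630
    F–F: 1 × 151 = 151
    Σ(broken) = 3639 kJ
  Bonds formed (products):
    C–C: 2 × 338 = 676
    C–F: 2 × 501 = 1002
    C–H: 6 × 420 = 2520
    Σ(formed) = 4198 kJ
  ΔH_B = 3639 − 4198 = −559 kJ
ΔH_A − ΔH_B = −526 kJ, so reaction A has the more negative ΔH; |ΔH_A − ΔH_B| = 526 kJ.

Reaction A, by 526 kJ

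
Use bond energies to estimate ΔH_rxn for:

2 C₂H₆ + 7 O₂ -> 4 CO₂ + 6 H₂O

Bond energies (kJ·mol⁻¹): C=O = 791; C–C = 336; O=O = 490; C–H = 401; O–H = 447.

Bonds broken (reactants):
  C–C: 2 × 336 = 672
  C–H: 12 × 401 = 4812
  O=O: 7 × 490 = 3430
  Σ(broken) = 8914 kJ
Bonds formed (products):
  C=O: 8 × 791 = 6328
  O–H: 12 × 447 = 5364
  Σ(formed) = 11692 kJ
ΔH = Σ(broken) − Σ(formed) = 8914 − 11692 = −2778 kJ

ΔH ≈ −2778 kJ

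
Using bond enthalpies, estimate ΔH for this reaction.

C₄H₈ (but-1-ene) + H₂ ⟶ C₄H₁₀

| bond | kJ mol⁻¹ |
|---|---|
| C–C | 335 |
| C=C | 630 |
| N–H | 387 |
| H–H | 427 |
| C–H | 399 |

Bonds broken (reactants):
  C–C: 2 × 335 = 670
  C–H: 8 × 399 = 3192
  C=C: 1 × 630 = 630
  H–H: 1 × 427 = 427
  Σ(broken) = 4919 kJ
Bonds formed (products):
  C–C: 3 × 335 = 1005
  C–H: 10 × 399 = 3990
  Σ(formed) = 4995 kJ
ΔH = Σ(broken) − Σ(formed) = 4919 − 4995 = −76 kJ

ΔH ≈ −76 kJ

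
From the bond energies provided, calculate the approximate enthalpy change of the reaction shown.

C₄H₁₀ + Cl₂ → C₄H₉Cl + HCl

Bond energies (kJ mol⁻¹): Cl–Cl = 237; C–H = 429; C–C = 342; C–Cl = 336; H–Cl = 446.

ΔH ≈ −116 kJ

Bonds broken (reactants):
  C–C: 3 × 342 = 1026
  C–H: 10 × 429 = 4290
  Cl–Cl: 1 × 237 = 237
  Σ(broken) = 5553 kJ
Bonds formed (products):
  C–C: 3 × 342 = 1026
  C–Cl: 1 × 336 = 336
  C–H: 9 × 429 = 3861
  H–Cl: 1 × 446 = 446
  Σ(formed) = 5669 kJ
ΔH = Σ(broken) − Σ(formed) = 5553 − 5669 = −116 kJ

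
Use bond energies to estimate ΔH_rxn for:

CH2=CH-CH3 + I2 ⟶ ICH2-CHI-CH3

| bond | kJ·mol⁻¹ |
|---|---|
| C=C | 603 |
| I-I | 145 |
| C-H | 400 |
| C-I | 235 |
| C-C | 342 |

Bonds broken (reactants):
  C-C: 1 × 342 = 342
  C-H: 6 × 400 = 2400
  C=C: 1 × 603 = 603
  I-I: 1 × 145 = 145
  Σ(broken) = 3490 kJ
Bonds formed (products):
  C-C: 2 × 342 = 684
  C-H: 6 × 400 = 2400
  C-I: 2 × 235 = 470
  Σ(formed) = 3554 kJ
ΔH = Σ(broken) − Σ(formed) = 3490 − 3554 = −64 kJ

ΔH ≈ −64 kJ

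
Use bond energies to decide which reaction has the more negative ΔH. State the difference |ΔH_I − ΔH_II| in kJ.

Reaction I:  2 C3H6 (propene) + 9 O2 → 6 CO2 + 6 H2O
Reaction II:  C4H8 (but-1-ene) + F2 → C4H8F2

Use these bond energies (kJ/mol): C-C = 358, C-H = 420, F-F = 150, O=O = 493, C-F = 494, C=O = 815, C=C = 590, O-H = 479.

Reaction I, by 3549 kJ

Reaction I:
  Bonds broken (reactants):
    C-C: 2 × 358 = 716
    C-H: 12 × 420 = 5040
    C=C: 2 × 590 = 1180
    O=O: 9 × 493 = 4437
    Σ(broken) = 11373 kJ
  Bonds formed (products):
    C=O: 12 × 815 = 9780
    O-H: 12 × 479 = 5748
    Σ(formed) = 15528 kJ
  ΔH_I = 11373 − 15528 = −4155 kJ
Reaction II:
  Bonds broken (reactants):
    C-C: 2 × 358 = 716
    C-H: 8 × 420 = 3360
    C=C: 1 × 590 = 590
    F-F: 1 × 150 = 150
    Σ(broken) = 4816 kJ
  Bonds formed (products):
    C-C: 3 × 358 = 1074
    C-F: 2 × 494 = 988
    C-H: 8 × 420 = 3360
    Σ(formed) = 5422 kJ
  ΔH_II = 4816 − 5422 = −606 kJ
ΔH_I − ΔH_II = −3549 kJ, so reaction I has the more negative ΔH; |ΔH_I − ΔH_II| = 3549 kJ.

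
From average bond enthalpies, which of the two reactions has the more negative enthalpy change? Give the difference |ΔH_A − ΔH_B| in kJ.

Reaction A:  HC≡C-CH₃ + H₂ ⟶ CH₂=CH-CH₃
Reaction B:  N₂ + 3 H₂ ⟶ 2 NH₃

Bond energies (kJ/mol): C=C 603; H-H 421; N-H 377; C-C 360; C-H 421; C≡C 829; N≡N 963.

Reaction A:
  Bonds broken (reactants):
    C≡C: 1 × 829 = 829
    C-C: 1 × 360 = 360
    C-H: 4 × 421 = 1684
    H-H: 1 × 421 = 421
    Σ(broken) = 3294 kJ
  Bonds formed (products):
    C-C: 1 × 360 = 360
    C-H: 6 × 421 = 2526
    C=C: 1 × 603 = 603
    Σ(formed) = 3489 kJ
  ΔH_A = 3294 − 3489 = −195 kJ
Reaction B:
  Bonds broken (reactants):
    H-H: 3 × 421 = 1263
    N≡N: 1 × 963 = 963
    Σ(broken) = 2226 kJ
  Bonds formed (products):
    N-H: 6 × 377 = 2262
    Σ(formed) = 2262 kJ
  ΔH_B = 2226 − 2262 = −36 kJ
ΔH_A − ΔH_B = −159 kJ, so reaction A has the more negative ΔH; |ΔH_A − ΔH_B| = 159 kJ.

Reaction A, by 159 kJ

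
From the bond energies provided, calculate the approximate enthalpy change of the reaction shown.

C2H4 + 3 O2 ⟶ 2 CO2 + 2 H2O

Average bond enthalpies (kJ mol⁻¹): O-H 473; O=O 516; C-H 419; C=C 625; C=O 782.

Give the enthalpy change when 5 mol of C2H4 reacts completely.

ΔH = −5855 kJ

Bonds broken (reactants):
  C-H: 4 × 419 = 1676
  C=C: 1 × 625 = 625
  O=O: 3 × 516 = 1548
  Σ(broken) = 3849 kJ
Bonds formed (products):
  C=O: 4 × 782 = 3128
  O-H: 4 × 473 = 1892
  Σ(formed) = 5020 kJ
ΔH = Σ(broken) − Σ(formed) = 3849 − 5020 = −1171 kJ
For 5× the reaction as written: 5 × (−1171) = −5855 kJ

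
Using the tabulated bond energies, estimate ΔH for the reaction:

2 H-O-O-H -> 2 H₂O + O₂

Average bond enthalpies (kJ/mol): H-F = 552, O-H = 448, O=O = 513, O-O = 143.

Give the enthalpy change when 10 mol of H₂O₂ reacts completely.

Bonds broken (reactants):
  O-H: 4 × 448 = 1792
  O-O: 2 × 143 = 286
  Σ(broken) = 2078 kJ
Bonds formed (products):
  O-H: 4 × 448 = 1792
  O=O: 1 × 513 = 513
  Σ(formed) = 2305 kJ
ΔH = Σ(broken) − Σ(formed) = 2078 − 2305 = −227 kJ
For 5× the reaction as written: 5 × (−227) = −1135 kJ

ΔH = −1135 kJ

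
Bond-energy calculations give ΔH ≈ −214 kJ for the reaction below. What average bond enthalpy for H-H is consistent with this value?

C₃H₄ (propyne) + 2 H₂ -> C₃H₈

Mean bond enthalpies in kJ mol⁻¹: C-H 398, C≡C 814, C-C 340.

D(H-H) ≈ 452 kJ/mol

Let D be the H-H bond energy.
Σ(broken) = 1×814 + 1×340 + 4×398 + 2×D = 2746 + 2D
Σ(formed) = 2×340 + 8×398 = 3864
ΔH = Σ(broken) − Σ(formed) = (2746 + 2D) − (3864) = −1118 + 2D
Setting this equal to −214 kJ gives 2D = 904, so D = 452 kJ/mol.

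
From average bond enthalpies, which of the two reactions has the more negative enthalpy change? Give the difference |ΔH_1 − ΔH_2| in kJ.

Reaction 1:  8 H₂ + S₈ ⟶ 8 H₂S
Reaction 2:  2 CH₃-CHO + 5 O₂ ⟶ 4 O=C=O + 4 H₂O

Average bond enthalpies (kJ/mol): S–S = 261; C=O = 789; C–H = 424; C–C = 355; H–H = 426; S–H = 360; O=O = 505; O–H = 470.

Reaction 2, by 1603 kJ

Reaction 1:
  Bonds broken (reactants):
    H–H: 8 × 426 = 3408
    S–S: 8 × 261 = 2088
    Σ(broken) = 5496 kJ
  Bonds formed (products):
    S–H: 16 × 360 = 5760
    Σ(formed) = 5760 kJ
  ΔH_1 = 5496 − 5760 = −264 kJ
Reaction 2:
  Bonds broken (reactants):
    C–C: 2 × 355 = 710
    C–H: 8 × 424 = 3392
    C=O: 2 × 789 = 1578
    O=O: 5 × 505 = 2525
    Σ(broken) = 8205 kJ
  Bonds formed (products):
    C=O: 8 × 789 = 6312
    O–H: 8 × 470 = 3760
    Σ(formed) = 10072 kJ
  ΔH_2 = 8205 − 10072 = −1867 kJ
ΔH_1 − ΔH_2 = +1603 kJ, so reaction 2 has the more negative ΔH; |ΔH_1 − ΔH_2| = 1603 kJ.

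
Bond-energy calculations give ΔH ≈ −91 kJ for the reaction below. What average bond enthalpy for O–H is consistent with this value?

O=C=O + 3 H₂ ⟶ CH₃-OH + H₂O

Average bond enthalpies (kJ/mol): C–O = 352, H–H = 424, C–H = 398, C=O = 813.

D(O–H) ≈ 481 kJ/mol

Let D be the O–H bond energy.
Σ(broken) = 2×813 + 3×424 = 2898
Σ(formed) = 3×398 + 1×352 + 3×D = 1546 + 3D
ΔH = Σ(broken) − Σ(formed) = (2898) − (1546 + 3D) = +1352 − 3D
Setting this equal to −91 kJ gives 3D = 1443, so D = 481 kJ/mol.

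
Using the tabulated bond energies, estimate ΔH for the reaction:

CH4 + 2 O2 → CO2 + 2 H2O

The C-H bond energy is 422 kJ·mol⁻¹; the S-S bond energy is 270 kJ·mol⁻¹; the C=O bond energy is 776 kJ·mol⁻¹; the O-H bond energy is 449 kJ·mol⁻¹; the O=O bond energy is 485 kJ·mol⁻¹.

ΔH ≈ −690 kJ

Bonds broken (reactants):
  C-H: 4 × 422 = 1688
  O=O: 2 × 485 = 970
  Σ(broken) = 2658 kJ
Bonds formed (products):
  C=O: 2 × 776 = 1552
  O-H: 4 × 449 = 1796
  Σ(formed) = 3348 kJ
ΔH = Σ(broken) − Σ(formed) = 2658 − 3348 = −690 kJ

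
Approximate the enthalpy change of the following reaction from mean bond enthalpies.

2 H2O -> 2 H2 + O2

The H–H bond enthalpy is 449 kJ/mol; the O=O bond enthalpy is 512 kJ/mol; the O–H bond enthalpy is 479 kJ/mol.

ΔH ≈ +506 kJ

Bonds broken (reactants):
  O–H: 4 × 479 = 1916
  Σ(broken) = 1916 kJ
Bonds formed (products):
  H–H: 2 × 449 = 898
  O=O: 1 × 512 = 512
  Σ(formed) = 1410 kJ
ΔH = Σ(broken) − Σ(formed) = 1916 − 1410 = +506 kJ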